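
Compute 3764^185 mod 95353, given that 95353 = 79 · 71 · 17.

Mod 79: 3764 ≡ 51; by Fermat, exponent reduces to 185 mod 78 = 29; 51^29 ≡ 72 (mod 79).
Mod 71: 3764 ≡ 1; by Fermat, exponent reduces to 185 mod 70 = 45; 1^45 ≡ 1 (mod 71).
Mod 17: 3764 ≡ 7; by Fermat, exponent reduces to 185 mod 16 = 9; 7^9 ≡ 10 (mod 17).
Combine by CRT: x ≡ 72 (mod 79), x ≡ 1 (mod 71), x ≡ 10 (mod 17) ⇒ x ≡ 61771 (mod 95353).

61771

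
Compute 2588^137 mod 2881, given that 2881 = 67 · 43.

161

Mod 67: 2588 ≡ 42; by Fermat, exponent reduces to 137 mod 66 = 5; 42^5 ≡ 27 (mod 67).
Mod 43: 2588 ≡ 8; by Fermat, exponent reduces to 137 mod 42 = 11; 8^11 ≡ 32 (mod 43).
Combine by CRT: x ≡ 27 (mod 67), x ≡ 32 (mod 43) ⇒ x ≡ 161 (mod 2881).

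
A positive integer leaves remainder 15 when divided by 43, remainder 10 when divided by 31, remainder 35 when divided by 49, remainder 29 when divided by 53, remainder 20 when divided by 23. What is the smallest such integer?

The moduli are pairwise coprime; N = 43·31·49·53·23 = 79621423.
N/43 = 1851661; 1851661 ≡ 38 (mod 43); 38·17 ≡ 1, so inverse 17.
N/31 = 2568433; 2568433 ≡ 21 (mod 31); 21·3 ≡ 1, so inverse 3.
N/49 = 1624927; 1624927 ≡ 38 (mod 49); 38·40 ≡ 1, so inverse 40.
N/53 = 1502291; 1502291 ≡ 6 (mod 53); 6·9 ≡ 1, so inverse 9.
N/23 = 3461801; 3461801 ≡ 2 (mod 23); 2·12 ≡ 1, so inverse 12.
a ≡ 15·1851661·17 + 10·2568433·3 + 35·1624927·40 + 29·1502291·9 + 20·3461801·12 = 4047054536.
4047054536 mod 79621423 = 65983386.

65983386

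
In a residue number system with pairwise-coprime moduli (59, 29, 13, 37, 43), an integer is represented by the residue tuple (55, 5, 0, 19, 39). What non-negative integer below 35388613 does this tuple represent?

The moduli are pairwise coprime; N = 59·29·13·37·43 = 35388613.
N/59 = 599807; 599807 ≡ 13 (mod 59); 13·50 ≡ 1, so inverse 50.
N/29 = 1220297; 1220297 ≡ 6 (mod 29); 6·5 ≡ 1, so inverse 5.
N/13 = 2722201; 2722201 ≡ 1 (mod 13), inverse 1.
N/37 = 956449; 956449 ≡ 36 (mod 37); 36·36 ≡ 1, so inverse 36.
N/43 = 822991; 822991 ≡ 14 (mod 43); 14·40 ≡ 1, so inverse 40.
x ≡ 55·599807·50 + 5·1220297·5 + 0·2722201·1 + 19·956449·36 + 39·822991·40 = 3618053751.
3618053751 mod 35388613 = 8415225.

8415225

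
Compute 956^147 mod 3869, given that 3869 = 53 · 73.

3336

Mod 53: 956 ≡ 2; by Fermat, exponent reduces to 147 mod 52 = 43; 2^43 ≡ 50 (mod 53).
Mod 73: 956 ≡ 7; by Fermat, exponent reduces to 147 mod 72 = 3; 7^3 ≡ 51 (mod 73).
Combine by CRT: x ≡ 50 (mod 53), x ≡ 51 (mod 73) ⇒ x ≡ 3336 (mod 3869).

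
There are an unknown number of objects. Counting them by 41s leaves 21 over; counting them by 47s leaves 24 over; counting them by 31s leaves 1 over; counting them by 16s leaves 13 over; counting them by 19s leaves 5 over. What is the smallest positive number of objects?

14181757

The moduli are pairwise coprime; M = 41·47·31·16·19 = 18160048.
M/41 = 442928; 442928 ≡ 5 (mod 41); 5·33 ≡ 1, so inverse 33.
M/47 = 386384; 386384 ≡ 44 (mod 47); 44·31 ≡ 1, so inverse 31.
M/31 = 585808; 585808 ≡ 1 (mod 31), inverse 1.
M/16 = 1135003; 1135003 ≡ 11 (mod 16); 11·3 ≡ 1, so inverse 3.
M/19 = 955792; 955792 ≡ 16 (mod 19); 16·6 ≡ 1, so inverse 6.
N ≡ 21·442928·33 + 24·386384·31 + 1·585808·1 + 13·1135003·3 + 5·955792·6 = 667943485.
667943485 mod 18160048 = 14181757.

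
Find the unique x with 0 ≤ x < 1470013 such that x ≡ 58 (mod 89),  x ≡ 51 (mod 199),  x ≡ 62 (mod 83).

Combine the congruences pairwise.
From x ≡ 58 (mod 89) write x = 58 + 89t. Substituting into x ≡ 51 (mod 199) gives 89t ≡ 192 (mod 199), and since 89⁻¹ ≡ 161 (mod 199), t ≡ 67. Hence x ≡ 58 + 89·67 = 6021 (mod 17711).
From x ≡ 6021 (mod 17711) write x = 6021 + 17711t. Substituting into x ≡ 62 (mod 83) gives 17711t ≡ 17 (mod 83), and since 32⁻¹ ≡ 13 (mod 83), t ≡ 55. Hence x ≡ 6021 + 17711·55 = 980126 (mod 1470013).

980126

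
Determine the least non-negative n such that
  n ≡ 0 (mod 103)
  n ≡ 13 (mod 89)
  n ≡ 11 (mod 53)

The moduli are pairwise coprime; M = 103·89·53 = 485851.
M/103 = 4717; 4717 ≡ 82 (mod 103); 82·49 ≡ 1, so inverse 49.
M/89 = 5459; 5459 ≡ 30 (mod 89); 30·3 ≡ 1, so inverse 3.
M/53 = 9167; 9167 ≡ 51 (mod 53); 51·26 ≡ 1, so inverse 26.
n ≡ 0·4717·49 + 13·5459·3 + 11·9167·26 = 2834663.
2834663 mod 485851 = 405408.

405408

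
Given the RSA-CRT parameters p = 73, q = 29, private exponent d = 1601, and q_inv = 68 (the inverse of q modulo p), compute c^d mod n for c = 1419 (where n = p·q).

1476

d_p = d mod (p−1) = 1601 mod 72 = 17; d_q = d mod (q−1) = 5.
m₁ = c^(d_p) mod p: c ≡ 32 (mod 73), and 32^17 mod 73 = 16.
m₂ = c^(d_q) mod q: c ≡ 27 (mod 29), and 27^5 mod 29 = 26.
h = q_inv·(m₁ − m₂) mod p = 68·(16 − 26) mod 73 = 50.
m = m₂ + h·q = 26 + 50·29 = 1476.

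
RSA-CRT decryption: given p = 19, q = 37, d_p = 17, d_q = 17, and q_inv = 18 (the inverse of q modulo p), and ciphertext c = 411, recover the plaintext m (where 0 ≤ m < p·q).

65

m₁ = c^(d_p) mod p: c ≡ 12 (mod 19), and 12^17 mod 19 = 8.
m₂ = c^(d_q) mod q: c ≡ 4 (mod 37), and 4^17 mod 37 = 28.
h = q_inv·(m₁ − m₂) mod p = 18·(8 − 28) mod 19 = 1.
m = m₂ + h·q = 28 + 1·37 = 65.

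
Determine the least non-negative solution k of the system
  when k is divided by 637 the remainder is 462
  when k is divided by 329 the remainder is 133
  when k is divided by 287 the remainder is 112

1018388

gcd(637, 329) = 7 and 7 | (133 − 462), so the pair is consistent; merging gives k ≡ 462 (mod 29939), where 29939 = lcm(637, 329).
gcd(29939, 287) = 7 and 7 | (112 − 462), so the pair is consistent; merging gives k ≡ 1018388 (mod 1227499), where 1227499 = lcm(29939, 287).
The solution is unique modulo lcm(637, 329, 287) = 1227499.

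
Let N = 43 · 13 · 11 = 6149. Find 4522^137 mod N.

Mod 43: 4522 ≡ 7; by Fermat, exponent reduces to 137 mod 42 = 11; 7^11 ≡ 37 (mod 43).
Mod 13: 4522 ≡ 11; by Fermat, exponent reduces to 137 mod 12 = 5; 11^5 ≡ 7 (mod 13).
Mod 11: 4522 ≡ 1; by Fermat, exponent reduces to 137 mod 10 = 7; 1^7 ≡ 1 (mod 11).
Combine by CRT: x ≡ 37 (mod 43), x ≡ 7 (mod 13), x ≡ 1 (mod 11) ⇒ x ≡ 1112 (mod 6149).

1112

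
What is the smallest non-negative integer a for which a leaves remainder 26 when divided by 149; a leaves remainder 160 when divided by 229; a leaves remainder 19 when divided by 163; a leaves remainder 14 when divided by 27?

92521427

From a ≡ 26 (mod 149) write a = 26 + 149t. Substituting into a ≡ 160 (mod 229) gives 149t ≡ 134 (mod 229), and since 149⁻¹ ≡ 83 (mod 229), t ≡ 130. Hence a ≡ 26 + 149·130 = 19396 (mod 34121).
From a ≡ 19396 (mod 34121) write a = 19396 + 34121t. Substituting into a ≡ 19 (mod 163) gives 34121t ≡ 20 (mod 163), and since 54⁻¹ ≡ 160 (mod 163), t ≡ 103. Hence a ≡ 19396 + 34121·103 = 3533859 (mod 5561723).
From a ≡ 3533859 (mod 5561723) write a = 3533859 + 5561723t. Substituting into a ≡ 14 (mod 27) gives 5561723t ≡ 23 (mod 27), and since 20⁻¹ ≡ 23 (mod 27), t ≡ 16. Hence a ≡ 3533859 + 5561723·16 = 92521427 (mod 150166521).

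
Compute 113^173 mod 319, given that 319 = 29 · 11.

192

Mod 29: 113 ≡ 26; by Fermat, exponent reduces to 173 mod 28 = 5; 26^5 ≡ 18 (mod 29).
Mod 11: 113 ≡ 3; by Fermat, exponent reduces to 173 mod 10 = 3; 3^3 ≡ 5 (mod 11).
Combine by CRT: x ≡ 18 (mod 29), x ≡ 5 (mod 11) ⇒ x ≡ 192 (mod 319).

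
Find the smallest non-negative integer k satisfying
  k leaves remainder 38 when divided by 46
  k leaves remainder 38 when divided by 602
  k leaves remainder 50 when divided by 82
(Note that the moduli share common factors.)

gcd(46, 602) = 2 and 2 | (38 − 38), so the pair is consistent; merging gives k ≡ 38 (mod 13846), where 13846 = lcm(46, 602).
gcd(13846, 82) = 2 and 2 | (50 − 38), so the pair is consistent; merging gives k ≡ 553878 (mod 567686), where 567686 = lcm(13846, 82).
The solution is unique modulo lcm(46, 602, 82) = 567686.

553878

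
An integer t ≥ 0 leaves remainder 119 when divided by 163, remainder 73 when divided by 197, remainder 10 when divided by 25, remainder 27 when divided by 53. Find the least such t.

11745410

The moduli are pairwise coprime; N = 163·197·25·53 = 42547075.
N/163 = 261025; 261025 ≡ 62 (mod 163); 62·71 ≡ 1, so inverse 71.
N/197 = 215975; 215975 ≡ 63 (mod 197); 63·172 ≡ 1, so inverse 172.
N/25 = 1701883; 1701883 ≡ 8 (mod 25); 8·22 ≡ 1, so inverse 22.
N/53 = 802775; 802775 ≡ 37 (mod 53); 37·43 ≡ 1, so inverse 43.
t ≡ 119·261025·71 + 73·215975·172 + 10·1701883·22 + 27·802775·43 = 6223618360.
6223618360 mod 42547075 = 11745410.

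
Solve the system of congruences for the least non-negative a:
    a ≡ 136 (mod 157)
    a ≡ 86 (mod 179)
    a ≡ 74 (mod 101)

The moduli are pairwise coprime; N = 157·179·101 = 2838403.
N/157 = 18079; 18079 ≡ 24 (mod 157); 24·72 ≡ 1, so inverse 72.
N/179 = 15857; 15857 ≡ 105 (mod 179); 105·104 ≡ 1, so inverse 104.
N/101 = 28103; 28103 ≡ 25 (mod 101); 25·97 ≡ 1, so inverse 97.
a ≡ 136·18079·72 + 86·15857·104 + 74·28103·97 = 520577910.
520577910 mod 2838403 = 1150161.

1150161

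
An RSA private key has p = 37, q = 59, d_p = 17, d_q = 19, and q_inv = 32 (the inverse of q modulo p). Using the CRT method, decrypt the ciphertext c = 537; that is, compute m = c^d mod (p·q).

1922

m₁ = c^(d_p) mod p: c ≡ 19 (mod 37), and 19^17 mod 37 = 35.
m₂ = c^(d_q) mod q: c ≡ 6 (mod 59), and 6^19 mod 59 = 34.
h = q_inv·(m₁ − m₂) mod p = 32·(35 − 34) mod 37 = 32.
m = m₂ + h·q = 34 + 32·59 = 1922.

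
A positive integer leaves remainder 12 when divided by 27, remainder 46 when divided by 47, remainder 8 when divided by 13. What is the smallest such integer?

The moduli are pairwise coprime; N = 27·47·13 = 16497.
N/27 = 611; 611 ≡ 17 (mod 27); 17·8 ≡ 1, so inverse 8.
N/47 = 351; 351 ≡ 22 (mod 47); 22·15 ≡ 1, so inverse 15.
N/13 = 1269; 1269 ≡ 8 (mod 13); 8·5 ≡ 1, so inverse 5.
x ≡ 12·611·8 + 46·351·15 + 8·1269·5 = 351606.
351606 mod 16497 = 5169.

5169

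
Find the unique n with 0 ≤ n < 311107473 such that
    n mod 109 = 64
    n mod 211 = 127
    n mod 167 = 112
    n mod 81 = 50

From n ≡ 64 (mod 109) write n = 64 + 109t. Substituting into n ≡ 127 (mod 211) gives 109t ≡ 63 (mod 211), and since 109⁻¹ ≡ 151 (mod 211), t ≡ 18. Hence n ≡ 64 + 109·18 = 2026 (mod 22999).
From n ≡ 2026 (mod 22999) write n = 2026 + 22999t. Substituting into n ≡ 112 (mod 167) gives 22999t ≡ 90 (mod 167), and since 120⁻¹ ≡ 135 (mod 167), t ≡ 126. Hence n ≡ 2026 + 22999·126 = 2899900 (mod 3840833).
From n ≡ 2899900 (mod 3840833) write n = 2899900 + 3840833t. Substituting into n ≡ 50 (mod 81) gives 3840833t ≡ 31 (mod 81), and since 56⁻¹ ≡ 68 (mod 81), t ≡ 2. Hence n ≡ 2899900 + 3840833·2 = 10581566 (mod 311107473).

10581566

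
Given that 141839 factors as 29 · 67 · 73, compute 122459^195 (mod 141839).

53871

Mod 29: 122459 ≡ 21; by Fermat, exponent reduces to 195 mod 28 = 27; 21^27 ≡ 18 (mod 29).
Mod 67: 122459 ≡ 50; by Fermat, exponent reduces to 195 mod 66 = 63; 50^63 ≡ 3 (mod 67).
Mod 73: 122459 ≡ 38; by Fermat, exponent reduces to 195 mod 72 = 51; 38^51 ≡ 70 (mod 73).
Combine by CRT: x ≡ 18 (mod 29), x ≡ 3 (mod 67), x ≡ 70 (mod 73) ⇒ x ≡ 53871 (mod 141839).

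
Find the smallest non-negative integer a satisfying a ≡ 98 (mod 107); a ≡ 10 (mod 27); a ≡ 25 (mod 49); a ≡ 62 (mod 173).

1188226

From a ≡ 98 (mod 107) write a = 98 + 107t. Substituting into a ≡ 10 (mod 27) gives 107t ≡ 20 (mod 27), and since 26⁻¹ ≡ 26 (mod 27), t ≡ 7. Hence a ≡ 98 + 107·7 = 847 (mod 2889).
From a ≡ 847 (mod 2889) write a = 847 + 2889t. Substituting into a ≡ 25 (mod 49) gives 2889t ≡ 11 (mod 49), and since 47⁻¹ ≡ 24 (mod 49), t ≡ 19. Hence a ≡ 847 + 2889·19 = 55738 (mod 141561).
From a ≡ 55738 (mod 141561) write a = 55738 + 141561t. Substituting into a ≡ 62 (mod 173) gives 141561t ≡ 30 (mod 173), and since 47⁻¹ ≡ 81 (mod 173), t ≡ 8. Hence a ≡ 55738 + 141561·8 = 1188226 (mod 24490053).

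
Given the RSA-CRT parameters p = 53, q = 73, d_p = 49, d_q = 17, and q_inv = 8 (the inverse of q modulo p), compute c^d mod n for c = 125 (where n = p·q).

m₁ = c^(d_p) mod p: c ≡ 19 (mod 53), and 19^49 mod 53 = 41.
m₂ = c^(d_q) mod q: c ≡ 52 (mod 73), and 52^17 mod 73 = 43.
h = q_inv·(m₁ − m₂) mod p = 8·(41 − 43) mod 53 = 37.
m = m₂ + h·q = 43 + 37·73 = 2744.

2744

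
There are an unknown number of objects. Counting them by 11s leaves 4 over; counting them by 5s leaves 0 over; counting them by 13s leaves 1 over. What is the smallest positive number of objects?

235

The moduli are pairwise coprime; M = 11·5·13 = 715.
M/11 = 65; 65 ≡ 10 (mod 11); 10·10 ≡ 1, so inverse 10.
M/5 = 143; 143 ≡ 3 (mod 5); 3·2 ≡ 1, so inverse 2.
M/13 = 55; 55 ≡ 3 (mod 13); 3·9 ≡ 1, so inverse 9.
N ≡ 4·65·10 + 0·143·2 + 1·55·9 = 3095.
3095 mod 715 = 235.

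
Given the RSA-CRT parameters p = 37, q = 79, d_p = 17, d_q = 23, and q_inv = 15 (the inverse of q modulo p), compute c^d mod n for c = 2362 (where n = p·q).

m₁ = c^(d_p) mod p: c ≡ 31 (mod 37), and 31^17 mod 37 = 31.
m₂ = c^(d_q) mod q: c ≡ 71 (mod 79), and 71^23 mod 79 = 27.
h = q_inv·(m₁ − m₂) mod p = 15·(31 − 27) mod 37 = 23.
m = m₂ + h·q = 27 + 23·79 = 1844.

1844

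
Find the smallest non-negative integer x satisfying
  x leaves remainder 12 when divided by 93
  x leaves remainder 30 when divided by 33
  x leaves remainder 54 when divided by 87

22239

gcd(93, 33) = 3 and 3 | (30 − 12), so the pair is consistent; merging gives x ≡ 756 (mod 1023), where 1023 = lcm(93, 33).
gcd(1023, 87) = 3 and 3 | (54 − 756), so the pair is consistent; merging gives x ≡ 22239 (mod 29667), where 29667 = lcm(1023, 87).
The solution is unique modulo lcm(93, 33, 87) = 29667.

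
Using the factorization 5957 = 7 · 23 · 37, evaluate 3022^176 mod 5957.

Mod 7: 3022 ≡ 5; by Fermat, exponent reduces to 176 mod 6 = 2; 5^2 ≡ 4 (mod 7).
Mod 23: 3022 ≡ 9; since 22 | 176, by Fermat 9^176 ≡ 1 (mod 23).
Mod 37: 3022 ≡ 25; by Fermat, exponent reduces to 176 mod 36 = 32; 25^32 ≡ 7 (mod 37).
Combine by CRT: x ≡ 4 (mod 7), x ≡ 1 (mod 23), x ≡ 7 (mod 37) ⇒ x ≡ 599 (mod 5957).

599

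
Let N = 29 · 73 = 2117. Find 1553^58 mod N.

Mod 29: 1553 ≡ 16; by Fermat, exponent reduces to 58 mod 28 = 2; 16^2 ≡ 24 (mod 29).
Mod 73: 1553 ≡ 20; 20^58 ≡ 67 (mod 73).
Combine by CRT: x ≡ 24 (mod 29), x ≡ 67 (mod 73) ⇒ x ≡ 140 (mod 2117).

140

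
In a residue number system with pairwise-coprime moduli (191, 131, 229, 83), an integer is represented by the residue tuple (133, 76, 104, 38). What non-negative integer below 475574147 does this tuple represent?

475059917

The moduli are pairwise coprime; N = 191·131·229·83 = 475574147.
N/191 = 2489917; 2489917 ≡ 41 (mod 191); 41·14 ≡ 1, so inverse 14.
N/131 = 3630337; 3630337 ≡ 65 (mod 131); 65·129 ≡ 1, so inverse 129.
N/229 = 2076743; 2076743 ≡ 171 (mod 229); 171·75 ≡ 1, so inverse 75.
N/83 = 5729809; 5729809 ≡ 70 (mod 83); 70·51 ≡ 1, so inverse 51.
x ≡ 133·2489917·14 + 76·3630337·129 + 104·2076743·75 + 38·5729809·51 = 67531014644.
67531014644 mod 475574147 = 475059917.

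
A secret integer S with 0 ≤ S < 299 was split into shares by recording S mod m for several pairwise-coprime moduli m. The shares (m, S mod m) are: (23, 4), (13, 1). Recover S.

27

From S ≡ 4 (mod 23) write S = 4 + 23t. Substituting into S ≡ 1 (mod 13) gives 23t ≡ 10 (mod 13), and since 10⁻¹ ≡ 4 (mod 13), t ≡ 1. Hence S ≡ 4 + 23·1 = 27 (mod 299).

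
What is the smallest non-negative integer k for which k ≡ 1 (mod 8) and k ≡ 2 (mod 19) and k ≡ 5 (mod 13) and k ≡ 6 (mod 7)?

Combine the congruences pairwise.
From k ≡ 1 (mod 8) write k = 1 + 8t. Substituting into k ≡ 2 (mod 19) gives 8t ≡ 1 (mod 19), and since 8⁻¹ ≡ 12 (mod 19), t ≡ 12. Hence k ≡ 1 + 8·12 = 97 (mod 152).
From k ≡ 97 (mod 152) write k = 97 + 152t. Substituting into k ≡ 5 (mod 13) gives 152t ≡ 12 (mod 13), and since 9⁻¹ ≡ 3 (mod 13), t ≡ 10. Hence k ≡ 97 + 152·10 = 1617 (mod 1976).
From k ≡ 1617 (mod 1976) write k = 1617 + 1976t. Substituting into k ≡ 6 (mod 7) gives 1976t ≡ 6 (mod 7), and since 2⁻¹ ≡ 4 (mod 7), t ≡ 3. Hence k ≡ 1617 + 1976·3 = 7545 (mod 13832).

7545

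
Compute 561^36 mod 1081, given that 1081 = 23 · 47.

Mod 23: 561 ≡ 9; by Fermat, exponent reduces to 36 mod 22 = 14; 9^14 ≡ 16 (mod 23).
Mod 47: 561 ≡ 44; 44^36 ≡ 36 (mod 47).
Combine by CRT: x ≡ 16 (mod 23), x ≡ 36 (mod 47) ⇒ x ≡ 177 (mod 1081).

177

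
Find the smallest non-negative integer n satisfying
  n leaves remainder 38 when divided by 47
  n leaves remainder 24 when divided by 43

884

From n ≡ 38 (mod 47) write n = 38 + 47t. Substituting into n ≡ 24 (mod 43) gives 47t ≡ 29 (mod 43), and since 4⁻¹ ≡ 11 (mod 43), t ≡ 18. Hence n ≡ 38 + 47·18 = 884 (mod 2021).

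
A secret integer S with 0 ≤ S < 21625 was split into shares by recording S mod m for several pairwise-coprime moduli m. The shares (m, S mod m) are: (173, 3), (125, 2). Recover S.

2252

Combine the congruences pairwise.
From S ≡ 3 (mod 173) write S = 3 + 173t. Substituting into S ≡ 2 (mod 125) gives 173t ≡ 124 (mod 125), and since 48⁻¹ ≡ 112 (mod 125), t ≡ 13. Hence S ≡ 3 + 173·13 = 2252 (mod 21625).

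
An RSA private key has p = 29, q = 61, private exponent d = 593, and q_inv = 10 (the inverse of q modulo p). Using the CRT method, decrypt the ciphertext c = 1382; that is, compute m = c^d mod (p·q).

d_p = d mod (p−1) = 593 mod 28 = 5; d_q = d mod (q−1) = 53.
m₁ = c^(d_p) mod p: c ≡ 19 (mod 29), and 19^5 mod 29 = 21.
m₂ = c^(d_q) mod q: c ≡ 40 (mod 61), and 40^53 mod 61 = 32.
h = q_inv·(m₁ − m₂) mod p = 10·(21 − 32) mod 29 = 6.
m = m₂ + h·q = 32 + 6·61 = 398.

398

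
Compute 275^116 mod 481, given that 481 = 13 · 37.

Mod 13: 275 ≡ 2; by Fermat, exponent reduces to 116 mod 12 = 8; 2^8 ≡ 9 (mod 13).
Mod 37: 275 ≡ 16; by Fermat, exponent reduces to 116 mod 36 = 8; 16^8 ≡ 7 (mod 37).
Combine by CRT: x ≡ 9 (mod 13), x ≡ 7 (mod 37) ⇒ x ≡ 451 (mod 481).

451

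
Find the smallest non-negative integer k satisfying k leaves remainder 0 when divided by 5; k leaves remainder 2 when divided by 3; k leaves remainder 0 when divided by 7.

The moduli are pairwise coprime; N = 5·3·7 = 105.
N/5 = 21; 21 ≡ 1 (mod 5), inverse 1.
N/3 = 35; 35 ≡ 2 (mod 3); 2·2 ≡ 1, so inverse 2.
N/7 = 15; 15 ≡ 1 (mod 7), inverse 1.
k ≡ 0·21·1 + 2·35·2 + 0·15·1 = 140.
140 mod 105 = 35.

35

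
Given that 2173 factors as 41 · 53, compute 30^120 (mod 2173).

Mod 41: 30 ≡ 30; since 40 | 120, by Fermat 30^120 ≡ 1 (mod 41).
Mod 53: 30 ≡ 30; by Fermat, exponent reduces to 120 mod 52 = 16; 30^16 ≡ 1 (mod 53).
Combine by CRT: x ≡ 1 (mod 41), x ≡ 1 (mod 53) ⇒ x ≡ 1 (mod 2173).

1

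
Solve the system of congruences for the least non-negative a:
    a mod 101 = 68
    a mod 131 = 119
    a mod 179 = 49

1570416

From a ≡ 68 (mod 101) write a = 68 + 101t. Substituting into a ≡ 119 (mod 131) gives 101t ≡ 51 (mod 131), and since 101⁻¹ ≡ 48 (mod 131), t ≡ 90. Hence a ≡ 68 + 101·90 = 9158 (mod 13231).
From a ≡ 9158 (mod 13231) write a = 9158 + 13231t. Substituting into a ≡ 49 (mod 179) gives 13231t ≡ 20 (mod 179), and since 164⁻¹ ≡ 167 (mod 179), t ≡ 118. Hence a ≡ 9158 + 13231·118 = 1570416 (mod 2368349).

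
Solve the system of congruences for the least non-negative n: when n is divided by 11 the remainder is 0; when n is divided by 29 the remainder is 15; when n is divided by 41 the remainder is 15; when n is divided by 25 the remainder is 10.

243760

From n ≡ 0 (mod 11) write n = 0 + 11t. Substituting into n ≡ 15 (mod 29) gives 11t ≡ 15 (mod 29), and since 11⁻¹ ≡ 8 (mod 29), t ≡ 4. Hence n ≡ 0 + 11·4 = 44 (mod 319).
From n ≡ 44 (mod 319) write n = 44 + 319t. Substituting into n ≡ 15 (mod 41) gives 319t ≡ 12 (mod 41), and since 32⁻¹ ≡ 9 (mod 41), t ≡ 26. Hence n ≡ 44 + 319·26 = 8338 (mod 13079).
From n ≡ 8338 (mod 13079) write n = 8338 + 13079t. Substituting into n ≡ 10 (mod 25) gives 13079t ≡ 22 (mod 25), and since 4⁻¹ ≡ 19 (mod 25), t ≡ 18. Hence n ≡ 8338 + 13079·18 = 243760 (mod 326975).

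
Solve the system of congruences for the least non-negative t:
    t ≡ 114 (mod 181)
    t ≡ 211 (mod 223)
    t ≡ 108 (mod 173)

5409299

The moduli are pairwise coprime; N = 181·223·173 = 6982799.
N/181 = 38579; 38579 ≡ 26 (mod 181); 26·7 ≡ 1, so inverse 7.
N/223 = 31313; 31313 ≡ 93 (mod 223); 93·12 ≡ 1, so inverse 12.
N/173 = 40363; 40363 ≡ 54 (mod 173); 54·157 ≡ 1, so inverse 157.
t ≡ 114·38579·7 + 211·31313·12 + 108·40363·157 = 794465586.
794465586 mod 6982799 = 5409299.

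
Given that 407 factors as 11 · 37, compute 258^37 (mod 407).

Mod 11: 258 ≡ 5; by Fermat, exponent reduces to 37 mod 10 = 7; 5^7 ≡ 3 (mod 11).
Mod 37: 258 ≡ 36; by Fermat, exponent reduces to 37 mod 36 = 1; 36^1 ≡ 36 (mod 37).
Combine by CRT: x ≡ 3 (mod 11), x ≡ 36 (mod 37) ⇒ x ≡ 36 (mod 407).

36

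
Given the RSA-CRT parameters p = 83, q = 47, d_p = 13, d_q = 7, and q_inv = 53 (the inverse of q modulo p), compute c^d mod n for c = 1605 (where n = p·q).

2030

m₁ = c^(d_p) mod p: c ≡ 28 (mod 83), and 28^13 mod 83 = 38.
m₂ = c^(d_q) mod q: c ≡ 7 (mod 47), and 7^7 mod 47 = 9.
h = q_inv·(m₁ − m₂) mod p = 53·(38 − 9) mod 83 = 43.
m = m₂ + h·q = 9 + 43·47 = 2030.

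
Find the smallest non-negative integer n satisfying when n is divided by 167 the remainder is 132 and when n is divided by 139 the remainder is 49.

466

From n ≡ 132 (mod 167) write n = 132 + 167t. Substituting into n ≡ 49 (mod 139) gives 167t ≡ 56 (mod 139), and since 28⁻¹ ≡ 5 (mod 139), t ≡ 2. Hence n ≡ 132 + 167·2 = 466 (mod 23213).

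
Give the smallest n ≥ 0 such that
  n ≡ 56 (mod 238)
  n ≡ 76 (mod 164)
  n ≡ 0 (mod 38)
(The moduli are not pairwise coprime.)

199500

gcd(238, 164) = 2 and 2 | (76 − 56), so the pair is consistent; merging gives n ≡ 4340 (mod 19516), where 19516 = lcm(238, 164).
gcd(19516, 38) = 2 and 2 | (0 − 4340), so the pair is consistent; merging gives n ≡ 199500 (mod 370804), where 370804 = lcm(19516, 38).
The solution is unique modulo lcm(238, 164, 38) = 370804.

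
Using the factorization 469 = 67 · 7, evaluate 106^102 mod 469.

Mod 67: 106 ≡ 39; by Fermat, exponent reduces to 102 mod 66 = 36; 39^36 ≡ 24 (mod 67).
Mod 7: 106 ≡ 1; since 6 | 102, by Fermat 1^102 ≡ 1 (mod 7).
Combine by CRT: x ≡ 24 (mod 67), x ≡ 1 (mod 7) ⇒ x ≡ 225 (mod 469).

225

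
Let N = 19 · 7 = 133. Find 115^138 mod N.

Mod 19: 115 ≡ 1; by Fermat, exponent reduces to 138 mod 18 = 12; 1^12 ≡ 1 (mod 19).
Mod 7: 115 ≡ 3; since 6 | 138, by Fermat 3^138 ≡ 1 (mod 7).
Combine by CRT: x ≡ 1 (mod 19), x ≡ 1 (mod 7) ⇒ x ≡ 1 (mod 133).

1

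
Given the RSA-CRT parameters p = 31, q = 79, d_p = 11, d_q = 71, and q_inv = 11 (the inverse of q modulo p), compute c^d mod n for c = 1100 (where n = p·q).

m₁ = c^(d_p) mod p: c ≡ 15 (mod 31), and 15^11 mod 31 = 15.
m₂ = c^(d_q) mod q: c ≡ 73 (mod 79), and 73^71 mod 79 = 2.
h = q_inv·(m₁ − m₂) mod p = 11·(15 − 2) mod 31 = 19.
m = m₂ + h·q = 2 + 19·79 = 1503.

1503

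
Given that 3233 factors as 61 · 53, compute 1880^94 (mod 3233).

Mod 61: 1880 ≡ 50; by Fermat, exponent reduces to 94 mod 60 = 34; 50^34 ≡ 60 (mod 61).
Mod 53: 1880 ≡ 25; by Fermat, exponent reduces to 94 mod 52 = 42; 25^42 ≡ 10 (mod 53).
Combine by CRT: x ≡ 60 (mod 61), x ≡ 10 (mod 53) ⇒ x ≡ 487 (mod 3233).

487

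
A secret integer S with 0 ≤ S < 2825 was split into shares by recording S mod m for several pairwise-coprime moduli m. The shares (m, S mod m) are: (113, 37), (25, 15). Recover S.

715

From S ≡ 37 (mod 113) write S = 37 + 113t. Substituting into S ≡ 15 (mod 25) gives 113t ≡ 3 (mod 25), and since 13⁻¹ ≡ 2 (mod 25), t ≡ 6. Hence S ≡ 37 + 113·6 = 715 (mod 2825).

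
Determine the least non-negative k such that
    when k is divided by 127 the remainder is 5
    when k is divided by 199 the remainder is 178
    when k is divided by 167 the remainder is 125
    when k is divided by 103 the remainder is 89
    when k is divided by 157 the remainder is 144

From k ≡ 5 (mod 127) write k = 5 + 127t. Substituting into k ≡ 178 (mod 199) gives 127t ≡ 173 (mod 199), and since 127⁻¹ ≡ 152 (mod 199), t ≡ 28. Hence k ≡ 5 + 127·28 = 3561 (mod 25273).
From k ≡ 3561 (mod 25273) write k = 3561 + 25273t. Substituting into k ≡ 125 (mod 167) gives 25273t ≡ 71 (mod 167), and since 56⁻¹ ≡ 3 (mod 167), t ≡ 46. Hence k ≡ 3561 + 25273·46 = 1166119 (mod 4220591).
From k ≡ 1166119 (mod 4220591) write k = 1166119 + 4220591t. Substituting into k ≡ 89 (mod 103) gives 4220591t ≡ 33 (mod 103), and since 63⁻¹ ≡ 18 (mod 103), t ≡ 79. Hence k ≡ 1166119 + 4220591·79 = 334592808 (mod 434720873).
From k ≡ 334592808 (mod 434720873) write k = 334592808 + 434720873t. Substituting into k ≡ 144 (mod 157) gives 434720873t ≡ 84 (mod 157), and since 119⁻¹ ≡ 95 (mod 157), t ≡ 130. Hence k ≡ 334592808 + 434720873·130 = 56848306298 (mod 68251177061).

56848306298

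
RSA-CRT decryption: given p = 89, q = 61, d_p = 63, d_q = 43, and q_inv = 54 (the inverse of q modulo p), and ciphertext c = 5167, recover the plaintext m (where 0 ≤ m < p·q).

m₁ = c^(d_p) mod p: c ≡ 5 (mod 89), and 5^63 mod 89 = 42.
m₂ = c^(d_q) mod q: c ≡ 43 (mod 61), and 43^43 mod 61 = 7.
h = q_inv·(m₁ − m₂) mod p = 54·(42 − 7) mod 89 = 21.
m = m₂ + h·q = 7 + 21·61 = 1288.

1288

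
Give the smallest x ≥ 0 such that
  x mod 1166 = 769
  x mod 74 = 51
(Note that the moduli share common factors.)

8931

Combine the congruences pairwise.
gcd(1166, 74) = 2 and 2 | (51 − 769), so the pair is consistent; merging gives x ≡ 8931 (mod 43142), where 43142 = lcm(1166, 74).
The solution is unique modulo lcm(1166, 74) = 43142.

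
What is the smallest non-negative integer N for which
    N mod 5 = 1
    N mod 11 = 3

From N ≡ 1 (mod 5) write N = 1 + 5t. Substituting into N ≡ 3 (mod 11) gives 5t ≡ 2 (mod 11), and since 5⁻¹ ≡ 9 (mod 11), t ≡ 7. Hence N ≡ 1 + 5·7 = 36 (mod 55).

36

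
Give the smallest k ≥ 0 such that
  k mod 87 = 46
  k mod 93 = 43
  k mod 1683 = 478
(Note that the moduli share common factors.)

249562

gcd(87, 93) = 3 and 3 | (43 − 46), so the pair is consistent; merging gives k ≡ 1438 (mod 2697), where 2697 = lcm(87, 93).
gcd(2697, 1683) = 3 and 3 | (478 − 1438), so the pair is consistent; merging gives k ≡ 249562 (mod 1513017), where 1513017 = lcm(2697, 1683).
The solution is unique modulo lcm(87, 93, 1683) = 1513017.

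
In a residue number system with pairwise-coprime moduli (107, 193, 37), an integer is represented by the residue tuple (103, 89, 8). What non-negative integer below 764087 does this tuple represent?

502468

The moduli are pairwise coprime; N = 107·193·37 = 764087.
N/107 = 7141; 7141 ≡ 79 (mod 107); 79·42 ≡ 1, so inverse 42.
N/193 = 3959; 3959 ≡ 99 (mod 193); 99·39 ≡ 1, so inverse 39.
N/37 = 20651; 20651 ≡ 5 (mod 37); 5·15 ≡ 1, so inverse 15.
x ≡ 103·7141·42 + 89·3959·39 + 8·20651·15 = 47111775.
47111775 mod 764087 = 502468.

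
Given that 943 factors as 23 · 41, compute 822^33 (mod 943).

Mod 23: 822 ≡ 17; by Fermat, exponent reduces to 33 mod 22 = 11; 17^11 ≡ 22 (mod 23).
Mod 41: 822 ≡ 2; 2^33 ≡ 33 (mod 41).
Combine by CRT: x ≡ 22 (mod 23), x ≡ 33 (mod 41) ⇒ x ≡ 689 (mod 943).

689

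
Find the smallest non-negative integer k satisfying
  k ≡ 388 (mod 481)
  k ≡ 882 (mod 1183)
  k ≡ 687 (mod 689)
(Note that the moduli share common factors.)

629055

gcd(481, 1183) = 13 and 13 | (882 − 388), so the pair is consistent; merging gives k ≡ 16261 (mod 43771), where 43771 = lcm(481, 1183).
gcd(43771, 689) = 13 and 13 | (687 − 16261), so the pair is consistent; merging gives k ≡ 629055 (mod 2319863), where 2319863 = lcm(43771, 689).
The solution is unique modulo lcm(481, 1183, 689) = 2319863.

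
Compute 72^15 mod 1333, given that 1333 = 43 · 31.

776

Mod 43: 72 ≡ 29; 29^15 ≡ 2 (mod 43).
Mod 31: 72 ≡ 10; 10^15 ≡ 1 (mod 31).
Combine by CRT: x ≡ 2 (mod 43), x ≡ 1 (mod 31) ⇒ x ≡ 776 (mod 1333).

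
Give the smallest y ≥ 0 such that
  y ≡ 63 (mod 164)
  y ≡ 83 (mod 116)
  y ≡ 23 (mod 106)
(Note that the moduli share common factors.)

189975

Combine the congruences pairwise.
gcd(164, 116) = 4 and 4 | (83 − 63), so the pair is consistent; merging gives y ≡ 4491 (mod 4756), where 4756 = lcm(164, 116).
gcd(4756, 106) = 2 and 2 | (23 − 4491), so the pair is consistent; merging gives y ≡ 189975 (mod 252068), where 252068 = lcm(4756, 106).
The solution is unique modulo lcm(164, 116, 106) = 252068.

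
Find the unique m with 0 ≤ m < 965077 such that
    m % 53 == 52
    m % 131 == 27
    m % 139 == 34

812489

The moduli are pairwise coprime; N = 53·131·139 = 965077.
N/53 = 18209; 18209 ≡ 30 (mod 53); 30·23 ≡ 1, so inverse 23.
N/131 = 7367; 7367 ≡ 31 (mod 131); 31·93 ≡ 1, so inverse 93.
N/139 = 6943; 6943 ≡ 132 (mod 139); 132·119 ≡ 1, so inverse 119.
m ≡ 52·18209·23 + 27·7367·93 + 34·6943·119 = 68367879.
68367879 mod 965077 = 812489.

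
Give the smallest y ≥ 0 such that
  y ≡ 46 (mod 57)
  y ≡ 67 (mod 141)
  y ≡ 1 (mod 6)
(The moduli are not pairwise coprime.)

Combine the congruences pairwise.
gcd(57, 141) = 3 and 3 | (67 − 46), so the pair is consistent; merging gives y ≡ 2041 (mod 2679), where 2679 = lcm(57, 141).
gcd(2679, 6) = 3 and 3 | (1 − 2041), so the pair is consistent; merging gives y ≡ 2041 (mod 5358), where 5358 = lcm(2679, 6).
The solution is unique modulo lcm(57, 141, 6) = 5358.

2041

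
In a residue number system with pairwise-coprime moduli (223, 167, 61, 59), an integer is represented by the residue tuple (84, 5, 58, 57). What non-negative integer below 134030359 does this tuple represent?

43035070

From x ≡ 84 (mod 223) write x = 84 + 223t. Substituting into x ≡ 5 (mod 167) gives 223t ≡ 88 (mod 167), and since 56⁻¹ ≡ 3 (mod 167), t ≡ 97. Hence x ≡ 84 + 223·97 = 21715 (mod 37241).
From x ≡ 21715 (mod 37241) write x = 21715 + 37241t. Substituting into x ≡ 58 (mod 61) gives 37241t ≡ 59 (mod 61), and since 31⁻¹ ≡ 2 (mod 61), t ≡ 57. Hence x ≡ 21715 + 37241·57 = 2144452 (mod 2271701).
From x ≡ 2144452 (mod 2271701) write x = 2144452 + 2271701t. Substituting into x ≡ 57 (mod 59) gives 2271701t ≡ 19 (mod 59), and since 24⁻¹ ≡ 32 (mod 59), t ≡ 18. Hence x ≡ 2144452 + 2271701·18 = 43035070 (mod 134030359).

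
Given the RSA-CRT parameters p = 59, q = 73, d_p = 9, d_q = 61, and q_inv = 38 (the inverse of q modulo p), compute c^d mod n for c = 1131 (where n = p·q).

799

m₁ = c^(d_p) mod p: c ≡ 10 (mod 59), and 10^9 mod 59 = 32.
m₂ = c^(d_q) mod q: c ≡ 36 (mod 73), and 36^61 mod 73 = 69.
h = q_inv·(m₁ − m₂) mod p = 38·(32 − 69) mod 59 = 10.
m = m₂ + h·q = 69 + 10·73 = 799.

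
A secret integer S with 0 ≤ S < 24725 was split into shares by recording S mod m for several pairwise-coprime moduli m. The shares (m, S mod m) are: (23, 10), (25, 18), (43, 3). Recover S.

4518

The moduli are pairwise coprime; N = 23·25·43 = 24725.
N/23 = 1075; 1075 ≡ 17 (mod 23); 17·19 ≡ 1, so inverse 19.
N/25 = 989; 989 ≡ 14 (mod 25); 14·9 ≡ 1, so inverse 9.
N/43 = 575; 575 ≡ 16 (mod 43); 16·35 ≡ 1, so inverse 35.
S ≡ 10·1075·19 + 18·989·9 + 3·575·35 = 424843.
424843 mod 24725 = 4518.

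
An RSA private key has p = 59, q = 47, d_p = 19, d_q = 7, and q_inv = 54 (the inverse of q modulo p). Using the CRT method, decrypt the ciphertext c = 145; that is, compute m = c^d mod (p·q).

1908

m₁ = c^(d_p) mod p: c ≡ 27 (mod 59), and 27^19 mod 59 = 20.
m₂ = c^(d_q) mod q: c ≡ 4 (mod 47), and 4^7 mod 47 = 28.
h = q_inv·(m₁ − m₂) mod p = 54·(20 − 28) mod 59 = 40.
m = m₂ + h·q = 28 + 40·47 = 1908.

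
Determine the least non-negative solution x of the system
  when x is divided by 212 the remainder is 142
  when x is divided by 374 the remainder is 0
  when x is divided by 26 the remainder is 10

gcd(212, 374) = 2 and 2 | (0 − 142), so the pair is consistent; merging gives x ≡ 24310 (mod 39644), where 39644 = lcm(212, 374).
gcd(39644, 26) = 2 and 2 | (10 − 24310), so the pair is consistent; merging gives x ≡ 301818 (mod 515372), where 515372 = lcm(39644, 26).
The solution is unique modulo lcm(212, 374, 26) = 515372.

301818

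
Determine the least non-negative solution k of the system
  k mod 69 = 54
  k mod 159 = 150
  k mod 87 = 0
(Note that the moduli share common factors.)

66294

gcd(69, 159) = 3 and 3 | (150 − 54), so the pair is consistent; merging gives k ≡ 468 (mod 3657), where 3657 = lcm(69, 159).
gcd(3657, 87) = 3 and 3 | (0 − 468), so the pair is consistent; merging gives k ≡ 66294 (mod 106053), where 106053 = lcm(3657, 87).
The solution is unique modulo lcm(69, 159, 87) = 106053.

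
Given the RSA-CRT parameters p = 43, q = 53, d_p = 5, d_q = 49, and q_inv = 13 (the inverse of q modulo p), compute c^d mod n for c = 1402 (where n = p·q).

1637

m₁ = c^(d_p) mod p: c ≡ 26 (mod 43), and 26^5 mod 43 = 3.
m₂ = c^(d_q) mod q: c ≡ 24 (mod 53), and 24^49 mod 53 = 47.
h = q_inv·(m₁ − m₂) mod p = 13·(3 − 47) mod 43 = 30.
m = m₂ + h·q = 47 + 30·53 = 1637.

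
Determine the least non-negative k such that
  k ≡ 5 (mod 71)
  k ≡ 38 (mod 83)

1283

Combine the congruences pairwise.
From k ≡ 5 (mod 71) write k = 5 + 71t. Substituting into k ≡ 38 (mod 83) gives 71t ≡ 33 (mod 83), and since 71⁻¹ ≡ 76 (mod 83), t ≡ 18. Hence k ≡ 5 + 71·18 = 1283 (mod 5893).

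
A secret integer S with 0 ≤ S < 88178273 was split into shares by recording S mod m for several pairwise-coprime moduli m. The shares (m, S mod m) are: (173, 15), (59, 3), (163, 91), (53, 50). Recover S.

11585479

From S ≡ 15 (mod 173) write S = 15 + 173t. Substituting into S ≡ 3 (mod 59) gives 173t ≡ 47 (mod 59), and since 55⁻¹ ≡ 44 (mod 59), t ≡ 3. Hence S ≡ 15 + 173·3 = 534 (mod 10207).
From S ≡ 534 (mod 10207) write S = 534 + 10207t. Substituting into S ≡ 91 (mod 163) gives 10207t ≡ 46 (mod 163), and since 101⁻¹ ≡ 92 (mod 163), t ≡ 157. Hence S ≡ 534 + 10207·157 = 1603033 (mod 1663741).
From S ≡ 1603033 (mod 1663741) write S = 1603033 + 1663741t. Substituting into S ≡ 50 (mod 53) gives 1663741t ≡ 2 (mod 53), and since 18⁻¹ ≡ 3 (mod 53), t ≡ 6. Hence S ≡ 1603033 + 1663741·6 = 11585479 (mod 88178273).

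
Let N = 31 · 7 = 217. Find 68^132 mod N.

1

Mod 31: 68 ≡ 6; by Fermat, exponent reduces to 132 mod 30 = 12; 6^12 ≡ 1 (mod 31).
Mod 7: 68 ≡ 5; since 6 | 132, by Fermat 5^132 ≡ 1 (mod 7).
Combine by CRT: x ≡ 1 (mod 31), x ≡ 1 (mod 7) ⇒ x ≡ 1 (mod 217).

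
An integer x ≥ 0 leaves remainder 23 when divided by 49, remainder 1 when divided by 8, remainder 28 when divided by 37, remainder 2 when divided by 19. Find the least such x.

66369

From x ≡ 23 (mod 49) write x = 23 + 49t. Substituting into x ≡ 1 (mod 8) gives 49t ≡ 2 (mod 8), and since 1⁻¹ ≡ 1 (mod 8), t ≡ 2. Hence x ≡ 23 + 49·2 = 121 (mod 392).
From x ≡ 121 (mod 392) write x = 121 + 392t. Substituting into x ≡ 28 (mod 37) gives 392t ≡ 18 (mod 37), and since 22⁻¹ ≡ 32 (mod 37), t ≡ 21. Hence x ≡ 121 + 392·21 = 8353 (mod 14504).
From x ≡ 8353 (mod 14504) write x = 8353 + 14504t. Substituting into x ≡ 2 (mod 19) gives 14504t ≡ 9 (mod 19), and since 7⁻¹ ≡ 11 (mod 19), t ≡ 4. Hence x ≡ 8353 + 14504·4 = 66369 (mod 275576).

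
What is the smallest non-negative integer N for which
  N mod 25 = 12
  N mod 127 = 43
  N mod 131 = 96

From N ≡ 12 (mod 25) write N = 12 + 25t. Substituting into N ≡ 43 (mod 127) gives 25t ≡ 31 (mod 127), and since 25⁻¹ ≡ 61 (mod 127), t ≡ 113. Hence N ≡ 12 + 25·113 = 2837 (mod 3175).
From N ≡ 2837 (mod 3175) write N = 2837 + 3175t. Substituting into N ≡ 96 (mod 131) gives 3175t ≡ 10 (mod 131), and since 31⁻¹ ≡ 93 (mod 131), t ≡ 13. Hence N ≡ 2837 + 3175·13 = 44112 (mod 415925).

44112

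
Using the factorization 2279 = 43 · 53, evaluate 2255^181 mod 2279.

Mod 43: 2255 ≡ 19; by Fermat, exponent reduces to 181 mod 42 = 13; 19^13 ≡ 20 (mod 43).
Mod 53: 2255 ≡ 29; by Fermat, exponent reduces to 181 mod 52 = 25; 29^25 ≡ 11 (mod 53).
Combine by CRT: x ≡ 20 (mod 43), x ≡ 11 (mod 53) ⇒ x ≡ 1654 (mod 2279).

1654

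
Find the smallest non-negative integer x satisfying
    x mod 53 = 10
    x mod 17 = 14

Combine the congruences pairwise.
From x ≡ 10 (mod 53) write x = 10 + 53t. Substituting into x ≡ 14 (mod 17) gives 53t ≡ 4 (mod 17), and since 2⁻¹ ≡ 9 (mod 17), t ≡ 2. Hence x ≡ 10 + 53·2 = 116 (mod 901).

116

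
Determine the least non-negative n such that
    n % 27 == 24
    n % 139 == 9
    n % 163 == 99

322350

From n ≡ 24 (mod 27) write n = 24 + 27t. Substituting into n ≡ 9 (mod 139) gives 27t ≡ 124 (mod 139), and since 27⁻¹ ≡ 103 (mod 139), t ≡ 123. Hence n ≡ 24 + 27·123 = 3345 (mod 3753).
From n ≡ 3345 (mod 3753) write n = 3345 + 3753t. Substituting into n ≡ 99 (mod 163) gives 3753t ≡ 14 (mod 163), and since 4⁻¹ ≡ 41 (mod 163), t ≡ 85. Hence n ≡ 3345 + 3753·85 = 322350 (mod 611739).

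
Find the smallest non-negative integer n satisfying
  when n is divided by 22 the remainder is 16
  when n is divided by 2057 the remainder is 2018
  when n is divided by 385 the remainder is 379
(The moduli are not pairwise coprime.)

gcd(22, 2057) = 11 and 11 | (2018 − 16), so the pair is consistent; merging gives n ≡ 2018 (mod 4114), where 4114 = lcm(22, 2057).
gcd(4114, 385) = 11 and 11 | (379 − 2018), so the pair is consistent; merging gives n ≡ 18474 (mod 143990), where 143990 = lcm(4114, 385).
The solution is unique modulo lcm(22, 2057, 385) = 143990.

18474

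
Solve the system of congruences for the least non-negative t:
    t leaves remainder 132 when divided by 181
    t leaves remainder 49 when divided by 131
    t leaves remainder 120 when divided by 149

The moduli are pairwise coprime; N = 181·131·149 = 3532939.
N/181 = 19519; 19519 ≡ 152 (mod 181); 152·156 ≡ 1, so inverse 156.
N/131 = 26969; 26969 ≡ 114 (mod 131); 114·77 ≡ 1, so inverse 77.
N/149 = 23711; 23711 ≡ 20 (mod 149); 20·82 ≡ 1, so inverse 82.
t ≡ 132·19519·156 + 49·26969·77 + 120·23711·82 = 737005525.
737005525 mod 3532939 = 2154213.

2154213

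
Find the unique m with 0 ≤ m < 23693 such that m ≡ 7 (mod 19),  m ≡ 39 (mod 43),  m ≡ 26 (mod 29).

The moduli are pairwise coprime; N = 19·43·29 = 23693.
N/19 = 1247; 1247 ≡ 12 (mod 19); 12·8 ≡ 1, so inverse 8.
N/43 = 551; 551 ≡ 35 (mod 43); 35·16 ≡ 1, so inverse 16.
N/29 = 817; 817 ≡ 5 (mod 29); 5·6 ≡ 1, so inverse 6.
m ≡ 7·1247·8 + 39·551·16 + 26·817·6 = 541108.
541108 mod 23693 = 19862.

19862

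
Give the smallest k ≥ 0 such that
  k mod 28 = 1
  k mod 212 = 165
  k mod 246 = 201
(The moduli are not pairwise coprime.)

Combine the congruences pairwise.
gcd(28, 212) = 4 and 4 | (165 − 1), so the pair is consistent; merging gives k ≡ 589 (mod 1484), where 1484 = lcm(28, 212).
gcd(1484, 246) = 2 and 2 | (201 − 589), so the pair is consistent; merging gives k ≡ 19881 (mod 182532), where 182532 = lcm(1484, 246).
The solution is unique modulo lcm(28, 212, 246) = 182532.

19881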